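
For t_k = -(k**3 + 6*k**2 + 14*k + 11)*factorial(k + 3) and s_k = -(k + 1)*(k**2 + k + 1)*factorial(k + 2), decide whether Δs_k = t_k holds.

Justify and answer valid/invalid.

s_(k+1) = -(k + 2)*(k**2 + 3*k + 3)*factorial(k + 3)
s_(k+1) − s_k = -(k**4 + 7*k**3 + 22*k**2 + 31*k + 17)*factorial(k + 2)
(s_(k+1) − s_k) − t_k = 2*(k**3 + 5*k**2 + 11*k + 8)*factorial(k + 2)

Invalid: residual 2*(k**3 + 5*k**2 + 11*k + 8)*factorial(k + 2) ≠ 0.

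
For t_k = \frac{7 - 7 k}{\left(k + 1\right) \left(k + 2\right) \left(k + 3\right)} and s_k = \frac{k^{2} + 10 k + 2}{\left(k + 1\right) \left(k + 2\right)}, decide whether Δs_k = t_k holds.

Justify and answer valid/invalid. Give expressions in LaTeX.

valid; difference matches t_k

s_(k+1) = (10*k + (k + 1)**2 + 12)/((k + 2)*(k + 3))
s_(k+1) − s_k = 7*(1 - k)/(k**3 + 6*k**2 + 11*k + 6)
(s_(k+1) − s_k) − t_k = 0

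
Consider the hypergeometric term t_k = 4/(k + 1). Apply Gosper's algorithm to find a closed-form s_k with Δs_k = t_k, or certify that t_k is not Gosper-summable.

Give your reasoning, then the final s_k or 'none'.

none — t_k is not Gosper-summable

r(k) = (k + 1)/(k + 2) after simplifying.
A = k + 1, B = k + 2, C = 1.
Key eq: (k + 1)·f(k+1) = (k + 1)·f(k) + (1).
Bound: deg f ≤ 0.
Generic f = c0 gives residual -1; -1 = 0 cannot hold, so t_k is not Gosper-summable.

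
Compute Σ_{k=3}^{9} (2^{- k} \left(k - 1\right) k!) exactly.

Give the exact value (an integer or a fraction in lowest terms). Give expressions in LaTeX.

Σ = 7086

The ratio is k*(k + 1)/(2*(k - 1)).
So A=k/2 + 1/2 and B=1, with C=k - 1.
Key eq: (k/2 + 1/2)·f(k+1) = (1)·f(k) + (k - 1).
deg f ≤ 0 (via 1,0,1).
A polynomial solution: f(k) = 2.
Get s_k = R·t_k = 2**(1 - k)*factorial(k) with R(k) = B(k−1)f(k)/C(k) = 2/(k - 1).
Δs = (k - 1)*factorial(k)/2**k, as required.
Sum = s_(10) − s_(3); s_(10) = 14175/2, s_(3) = 3/2 ⇒ 7086.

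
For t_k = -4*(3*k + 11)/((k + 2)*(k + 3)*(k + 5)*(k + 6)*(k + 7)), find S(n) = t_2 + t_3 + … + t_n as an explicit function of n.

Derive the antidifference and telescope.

The ratio is (k + 2)*(k + 5)*(3*k + 14)/((k + 4)*(k + 8)*(3*k + 11)).
Normal form (A,B,C) = (k + 2, k + 8, k**2 + 23*k/3 + 44/3).
Set up (k + 2)·f(k+1) − (k + 7)·f(k) − (k**2 + 23*k/3 + 44/3) = 0.
From deg A=1, deg B=1, deg C=2: d=5.
Solving with deg f ≤ 5: f(k) = k*(k + 3)*(k + 4)*(k**2 + 13*k + 52)/180.
Certificate R = B(k−1)f/C = k*(k + 3)*(k + 7)*(k**2 + 13*k + 52)/(60*(3*k + 11)) gives s_k = k*(-k**2 - 13*k - 52)/(15*(k**3 + 13*k**2 + 52*k + 60)).
Δs = 4*(-3*k - 11)/(k**5 + 23*k**4 + 203*k**3 + 853*k**2 + 1692*k + 1260), as required.
Telescope: S(n) = s_(n+1) − s_(2) = (-n**3 - 16*n**2 - 81*n - 66)/(15*(n**3 + 16*n**2 + 81*n + 126)) − (-41/840) = (-n**3 - 16*n**2 - 81*n + 98)/(56*(n**3 + 16*n**2 + 81*n + 126)).

S(n) = (-n**3 - 16*n**2 - 81*n + 98)/(56*(n**3 + 16*n**2 + 81*n + 126))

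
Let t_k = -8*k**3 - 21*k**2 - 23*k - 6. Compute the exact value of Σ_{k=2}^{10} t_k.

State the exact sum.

Σ = -33552

r(k) = (8*k**3 + 45*k**2 + 89*k + 58)/(8*k**3 + 21*k**2 + 23*k + 6) after simplifying.
Gosper form: A/B · C(k+1)/C(k) with A=1, B=1, C=k**3 + 21*k**2/8 + 23*k/8 + 3/4.
Key eq: (1)·f(k+1) = (1)·f(k) + (k**3 + 21*k**2/8 + 23*k/8 + 3/4).
Bound: deg f ≤ 4.
Coefficient equations give f(k) = k*(2*k**3 + 3*k**2 + 3*k - 2)/8.
R(k) = B(k−1)·f(k)/C(k) = k*(2*k**3 + 3*k**2 + 3*k - 2)/(8*k**3 + 21*k**2 + 23*k + 6); s_k = R·t_k = k*(-2*k**3 - 3*k**2 - 3*k + 2).
s_(k+1) − s_k = -8*k**3 - 21*k**2 - 23*k - 6 = t_k.
Telescoping: Σ = s_(11) − s_(2) = -33616 − (-64) = -33552.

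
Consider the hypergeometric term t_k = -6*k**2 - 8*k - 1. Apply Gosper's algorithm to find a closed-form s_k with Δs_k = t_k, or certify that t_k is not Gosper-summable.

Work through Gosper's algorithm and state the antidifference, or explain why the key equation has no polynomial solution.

s_k = k*(-2*k**2 - k + 2)

r(k) = (6*k**2 + 20*k + 15)/(6*k**2 + 8*k + 1) after simplifying.
So A=1 and B=1, with C=k**2 + 4*k/3 + 1/6.
Solve (1)·f(k+1) − (1)·f(k) = k**2 + 4*k/3 + 1/6.
Degrees (0,0,2) ⇒ d ≤ 3.
Solving with deg f ≤ 3: f(k) = k*(2*k**2 + k - 2)/6.
So s_k = (B(k−1)f/C)·t_k = (k*(2*k**2 + k - 2)/(6*k**2 + 8*k + 1))·t_k = k*(-2*k**2 - k + 2).
Check: Δs_k = -6*k**2 - 8*k - 1. ✓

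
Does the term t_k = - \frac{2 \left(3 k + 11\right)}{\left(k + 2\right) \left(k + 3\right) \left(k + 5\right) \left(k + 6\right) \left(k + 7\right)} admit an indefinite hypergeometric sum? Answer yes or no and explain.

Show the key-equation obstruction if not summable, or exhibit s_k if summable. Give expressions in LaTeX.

Step 1: r(k) = (k + 2)*(k + 5)*(3*k + 14)/((k + 4)*(k + 8)*(3*k + 11)).
So A=k + 2 and B=k + 8, with C=k**2 + 23*k/3 + 44/3.
Solve (k + 2)·f(k+1) − (k + 7)·f(k) = k**2 + 23*k/3 + 44/3.
deg f ≤ 5 (via 1,1,2).
Coefficient equations give f(k) = k*(k + 3)*(k + 4)*(k**2 + 13*k + 52)/180.
So s_k = (B(k−1)f/C)·t_k = (k*(k + 3)*(k + 7)*(k**2 + 13*k + 52)/(60*(3*k + 11)))·t_k = k*(-k**2 - 13*k - 52)/(30*(k**3 + 13*k**2 + 52*k + 60)).
s_(k+1) − s_k = 2*(-3*k - 11)/(k**5 + 23*k**4 + 203*k**3 + 853*k**2 + 1692*k + 1260) = t_k.

Yes. s_k = \frac{k \left(- k^{2} - 13 k - 52\right)}{30 \left(k^{3} + 13 k^{2} + 52 k + 60\right)}.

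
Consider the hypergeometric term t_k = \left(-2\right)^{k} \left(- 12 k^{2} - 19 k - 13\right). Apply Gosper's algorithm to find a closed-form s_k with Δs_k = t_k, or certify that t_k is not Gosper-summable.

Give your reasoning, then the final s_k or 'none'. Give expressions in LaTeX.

s_k = \left(-2\right)^{k} \left(4 k^{2} + k + 1\right)

Compute t_(k+1)/t_k: get 2*(-12*k**2 - 43*k - 44)/(12*k**2 + 19*k + 13).
Gosper form: A/B · C(k+1)/C(k) with A=-2, B=1, C=k**2 + 19*k/12 + 13/12.
f must satisfy (-2)·f(k+1) − (1)·f(k) = k**2 + 19*k/12 + 13/12.
d = 2 from the (0,0,2) case.
Coefficient equations give f(k) = -(4*k**2 + k + 1)/12.
So s_k = (B(k−1)f/C)·t_k = (-(4*k**2 + k + 1)/(12*k**2 + 19*k + 13))·t_k = (-2)**k*(4*k**2 + k + 1).
s_(k+1) − s_k = (-2)**k*(-12*k**2 - 19*k - 13) = t_k.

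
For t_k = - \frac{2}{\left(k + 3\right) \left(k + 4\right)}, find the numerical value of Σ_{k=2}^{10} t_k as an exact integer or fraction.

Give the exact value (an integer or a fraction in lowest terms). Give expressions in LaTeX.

Step 1: r(k) = (k + 3)/(k + 5).
Normal form (A,B,C) = (k + 3, k + 5, 1).
Key eq: (k + 3)·f(k+1) = (k + 4)·f(k) + (1).
Degrees (1,1,0) ⇒ d ≤ 1.
Match coefficients ⇒ f(k) = k/3.
So s_k = (B(k−1)f/C)·t_k = (k*(k + 4)/3)·t_k = -2*k/(3*k + 9).
Check: Δs_k = -2/(k**2 + 7*k + 12). ✓
Telescoping: Σ = s_(11) − s_(2) = -11/21 − (-4/15) = -9/35.

Σ = -9/35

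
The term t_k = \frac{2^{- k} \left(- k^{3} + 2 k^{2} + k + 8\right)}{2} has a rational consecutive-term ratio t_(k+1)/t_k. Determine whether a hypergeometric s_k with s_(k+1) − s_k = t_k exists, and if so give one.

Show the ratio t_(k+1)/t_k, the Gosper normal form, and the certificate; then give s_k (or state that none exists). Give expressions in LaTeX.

s_k = 2^{- k} \left(k^{3} + k^{2} + 4 k - 2\right)

r(k) = (k**3/2 + k**2/2 - k - 5)/(k**3 - 2*k**2 - k - 8) after simplifying.
So A=1/2 and B=1, with C=k**3 - 2*k**2 - k - 8.
Key eq: (1/2)·f(k+1) = (1)·f(k) + (k**3 - 2*k**2 - k - 8).
From deg A=0, deg B=0, deg C=3: d=3.
Solve for f: f(k) = -2*(k**3 + k**2 + 4*k - 2) (degree 3 ≤ 3).
Certificate R = B(k−1)f/C = -2*(k**3 + k**2 + 4*k - 2)/(k**3 - 2*k**2 - k - 8) gives s_k = (k**3 + k**2 + 4*k - 2)/2**k.
Check: Δs_k = (-k**3 + 2*k**2 + k + 8)/(2*2**k). ✓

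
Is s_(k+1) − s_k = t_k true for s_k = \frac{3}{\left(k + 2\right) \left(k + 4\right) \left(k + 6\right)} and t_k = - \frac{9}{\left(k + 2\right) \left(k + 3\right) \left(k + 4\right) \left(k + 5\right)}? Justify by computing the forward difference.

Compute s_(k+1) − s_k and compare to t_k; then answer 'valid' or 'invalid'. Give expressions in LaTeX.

s_(k+1) = 3/((k + 3)*(k + 5)*(k + 7))
s_(k+1) − s_k = 3/((k + 3)*(k + 5)*(k + 7)) - 3/((k + 2)*(k + 4)*(k + 6))
(s_(k+1) − s_k) − t_k = 9*(4*k + 23)/(k**6 + 27*k**5 + 295*k**4 + 1665*k**3 + 5104*k**2 + 8028*k + 5040)

Invalid: residual \frac{9 \left(4 k + 23\right)}{k^{6} + 27 k^{5} + 295 k^{4} + 1665 k^{3} + 5104 k^{2} + 8028 k + 5040} ≠ 0.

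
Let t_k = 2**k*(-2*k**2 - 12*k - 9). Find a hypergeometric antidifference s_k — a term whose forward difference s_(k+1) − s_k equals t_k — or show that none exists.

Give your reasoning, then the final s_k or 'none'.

s_k = 2**k*(-2*k**2 - 4*k + 3)

Step 1: r(k) = 2*(2*k**2 + 16*k + 23)/(2*k**2 + 12*k + 9).
Take A(k)=2, B(k)=1, C(k)=k**2 + 6*k + 9/2.
Key eq: (2)·f(k+1) = (1)·f(k) + (k**2 + 6*k + 9/2).
Degrees (0,0,2) ⇒ d ≤ 2.
Solving with deg f ≤ 2: f(k) = (2*k**2 + 4*k - 3)/2.
So s_k = (B(k−1)f/C)·t_k = ((2*k**2 + 4*k - 3)/(2*k**2 + 12*k + 9))·t_k = 2**k*(-2*k**2 - 4*k + 3).
Check: Δs_k = 2**k*(-2*k**2 - 12*k - 9). ✓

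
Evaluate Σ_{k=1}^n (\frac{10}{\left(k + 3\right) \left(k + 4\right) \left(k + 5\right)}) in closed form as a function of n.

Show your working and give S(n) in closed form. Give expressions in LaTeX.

S(n) = \frac{n \left(n + 9\right)}{4 \left(n^{2} + 9 n + 20\right)}

Ratio r(k) = (k + 3)/(k + 6).
Take A(k)=k + 3, B(k)=k + 6, C(k)=1.
Solve (k + 3)·f(k+1) − (k + 5)·f(k) = 1.
d = 2 from the (1,1,0) case.
Solving with deg f ≤ 2: f(k) = k*(k + 7)/24.
R(k) = B(k−1)·f(k)/C(k) = k*(k + 5)*(k + 7)/24; s_k = R·t_k = 5*k*(k + 7)/(12*(k + 3)*(k + 4)).
Verify: 10/(k**3 + 12*k**2 + 47*k + 60) matches t_k.
Σ_(k=1)^n t_k = s_(n+1) − s_(1) = (5*(n**2 + 9*n + 8)/(12*(n**2 + 9*n + 20))) − (1/6), i.e. n*(n + 9)/(4*(n**2 + 9*n + 20)).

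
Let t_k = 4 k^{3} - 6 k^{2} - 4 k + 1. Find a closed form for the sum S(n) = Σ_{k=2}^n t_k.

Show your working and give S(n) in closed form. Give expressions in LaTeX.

r(k) = (4*k**3 + 6*k**2 - 4*k - 5)/(4*k**3 - 6*k**2 - 4*k + 1) after simplifying.
Normal form (A,B,C) = (1, 1, k**3 - 3*k**2/2 - k + 1/4).
f must satisfy (1)·f(k+1) − (1)·f(k) = k**3 - 3*k**2/2 - k + 1/4.
From deg A=0, deg B=0, deg C=3: d=4.
Match coefficients ⇒ f(k) = k*(k**3 - 4*k**2 + 2*k + 2)/4.
Then R = B(k−1)f/C = k*(k**3 - 4*k**2 + 2*k + 2)/(4*k**3 - 6*k**2 - 4*k + 1), so s_k = R(k)·t_k = k*(k**3 - 4*k**2 + 2*k + 2).
s_(k+1) − s_k = 4*k**3 - 6*k**2 - 4*k + 1 = t_k.
Evaluate: s_(n+1) = n**4 - 4*n**2 - 2*n + 1; subtract s_(2) = -4 ⇒ S(n) = n**4 - 4*n**2 - 2*n + 5.

S(n) = n^{4} - 4 n^{2} - 2 n + 5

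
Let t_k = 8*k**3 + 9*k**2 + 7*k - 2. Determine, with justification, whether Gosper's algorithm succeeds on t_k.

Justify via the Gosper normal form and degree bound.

Ratio r(k) = (8*k**3 + 33*k**2 + 49*k + 22)/(8*k**3 + 9*k**2 + 7*k - 2).
Factor: A=1; B=1; C=k**3 + 9*k**2/8 + 7*k/8 - 1/4.
f must satisfy (1)·f(k+1) − (1)·f(k) = k**3 + 9*k**2/8 + 7*k/8 - 1/4.
d = 4 from the (0,0,3) case.
Match coefficients ⇒ f(k) = k*(2*k**3 - k**2 + k - 4)/8.
Get s_k = R·t_k = k*(2*k**3 - k**2 + k - 4) with R(k) = B(k−1)f(k)/C(k) = k*(2*k**3 - k**2 + k - 4)/(8*k**3 + 9*k**2 + 7*k - 2).
Δs = 8*k**3 + 9*k**2 + 7*k - 2, as required.

Yes. s_k = k*(2*k**3 - k**2 + k - 4).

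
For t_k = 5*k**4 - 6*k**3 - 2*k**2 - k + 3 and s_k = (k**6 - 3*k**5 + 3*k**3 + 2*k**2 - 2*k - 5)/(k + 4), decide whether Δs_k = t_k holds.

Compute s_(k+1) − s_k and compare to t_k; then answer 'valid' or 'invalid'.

Invalid: residual 3*(-4*k**5 - 18*k**4 + 30*k**3 + 8*k**2 + 4*k - 17)/(k**2 + 9*k + 20) ≠ 0.

s_(k+1) = (k**6 + 3*k**5 - 7*k**3 - 4*k**2 + 2*k - 4)/(k + 5)
s_(k+1) − s_k = (5*k**6 + 27*k**5 - 10*k**4 - 49*k**3 - 22*k**2 + 19*k + 9)/(k**2 + 9*k + 20)
(s_(k+1) − s_k) − t_k = 3*(-4*k**5 - 18*k**4 + 30*k**3 + 8*k**2 + 4*k - 17)/(k**2 + 9*k + 20)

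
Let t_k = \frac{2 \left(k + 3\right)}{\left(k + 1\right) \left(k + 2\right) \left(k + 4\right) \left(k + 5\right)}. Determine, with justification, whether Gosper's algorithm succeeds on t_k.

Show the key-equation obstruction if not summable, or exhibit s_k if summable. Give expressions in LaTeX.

r(k) = (k + 1)*(k + 4)**2/((k + 3)**2*(k + 6)) after simplifying.
Factor: A=k + 1; B=k + 6; C=k**2 + 6*k + 9.
Solve (k + 1)·f(k+1) − (k + 5)·f(k) = k**2 + 6*k + 9.
deg f ≤ 4 (via 1,1,2).
Solve for f: f(k) = k*(k + 2)*(k + 3)*(k + 5)/8 (degree 4 ≤ 4).
So s_k = (B(k−1)f/C)·t_k = (k*(k + 2)*(k + 5)**2/(8*(k + 3)))·t_k = k*(k + 5)/(4*(k**2 + 5*k + 4)).
Verify: 2*(k + 3)/(k**4 + 12*k**3 + 49*k**2 + 78*k + 40) matches t_k.

Yes. s_k = \frac{k \left(k + 5\right)}{4 \left(k^{2} + 5 k + 4\right)}.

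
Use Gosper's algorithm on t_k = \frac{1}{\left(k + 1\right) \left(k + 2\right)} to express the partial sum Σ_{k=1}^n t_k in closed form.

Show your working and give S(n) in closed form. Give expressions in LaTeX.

The ratio is (k + 1)/(k + 3).
A = k + 1, B = k + 3, C = 1.
Need (k + 1)·f(k+1) − (k + 2)·f(k) = 1.
d = 1 from the (1,1,0) case.
Match coefficients ⇒ f(k) = k.
R(k) = B(k−1)·f(k)/C(k) = k*(k + 2); s_k = R·t_k = k/(k + 1).
Check: Δs_k = 1/(k**2 + 3*k + 2). ✓
s_(n+1) = (n + 1)/(n + 2) and s_(1) = 1/2, so S(n) = n/(2*(n + 2)).

S(n) = \frac{n}{2 \left(n + 2\right)}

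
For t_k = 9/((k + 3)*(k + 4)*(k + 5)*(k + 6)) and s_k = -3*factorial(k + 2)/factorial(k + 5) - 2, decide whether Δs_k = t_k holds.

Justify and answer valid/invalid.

valid (s_(k+1) − s_k reduces to t_k)

s_(k+1) = -3*factorial(k + 3)/factorial(k + 6) - 2
s_(k+1) − s_k = 9/((k + 3)*(k + 4)*(k + 5)*(k + 6))
(s_(k+1) − s_k) − t_k = 0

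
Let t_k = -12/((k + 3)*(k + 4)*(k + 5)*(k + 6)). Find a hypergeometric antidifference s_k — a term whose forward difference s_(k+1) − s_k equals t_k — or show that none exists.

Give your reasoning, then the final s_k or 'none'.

r(k) = (k + 3)/(k + 7) after simplifying.
Normal form (A,B,C) = (k + 3, k + 7, 1).
Need (k + 3)·f(k+1) − (k + 6)·f(k) = 1.
Degrees (1,1,0) ⇒ d ≤ 3.
Coefficient equations give f(k) = k*(k**2 + 12*k + 47)/180.
Certificate R = B(k−1)f/C = k*(k + 6)*(k**2 + 12*k + 47)/180 gives s_k = k*(-k**2 - 12*k - 47)/(15*(k + 3)*(k + 4)*(k + 5)).
Verify: -12/(k**4 + 18*k**3 + 119*k**2 + 342*k + 360) matches t_k.

s_k = k*(-k**2 - 12*k - 47)/(15*(k + 3)*(k + 4)*(k + 5))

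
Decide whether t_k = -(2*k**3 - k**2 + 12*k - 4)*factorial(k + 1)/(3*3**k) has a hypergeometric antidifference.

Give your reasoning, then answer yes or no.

Step 1: r(k) = (k + 2)*(12*k + 2*(k + 1)**3 - (k + 1)**2 + 8)/(3*(2*k**3 - k**2 + 12*k - 4)).
A = k/3 + 2/3, B = 1, C = k**3 - k**2/2 + 6*k - 2.
f must satisfy (k/3 + 2/3)·f(k+1) − (1)·f(k) = k**3 - k**2/2 + 6*k - 2.
From deg A=1, deg B=0, deg C=3: d=2.
A polynomial solution: f(k) = 3*(2*k**2 - 3*k + 2)/2.
Certificate R = B(k−1)f/C = 3*(2*k**2 - 3*k + 2)/(2*k**3 - k**2 + 12*k - 4) gives s_k = -(2*k**2 - 3*k + 2)*factorial(k + 1)/3**k.
Δs = -(2*k**3 - k**2 + 12*k - 4)*factorial(k + 1)/(3*3**k), as required.

Yes. s_k = -(2*k**2 - 3*k + 2)*factorial(k + 1)/3**k.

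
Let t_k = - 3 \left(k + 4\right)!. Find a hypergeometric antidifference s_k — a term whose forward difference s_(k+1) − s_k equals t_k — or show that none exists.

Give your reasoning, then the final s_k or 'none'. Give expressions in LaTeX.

The ratio is k + 5.
Take A(k)=k + 5, B(k)=1, C(k)=1.
Key eq: (k + 5)·f(k+1) = (1)·f(k) + (1).
deg f ≤ -1 (via 1,0,0).
d = -1 < 0 ⇒ no nonzero polynomial f; not summable.

not Gosper-summable; s_k does not exist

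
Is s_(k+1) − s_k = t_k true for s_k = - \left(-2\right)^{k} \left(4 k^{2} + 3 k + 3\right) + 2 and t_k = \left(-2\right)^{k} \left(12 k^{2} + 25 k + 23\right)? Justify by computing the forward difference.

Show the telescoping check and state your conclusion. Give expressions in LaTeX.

Valid — Δs_k = t_k.

s_(k+1) = 2*(-2)**k*(3*k + 4*(k + 1)**2 + 6) + 2
s_(k+1) − s_k = (-2)**k*(12*k**2 + 25*k + 23)
(s_(k+1) − s_k) − t_k = 0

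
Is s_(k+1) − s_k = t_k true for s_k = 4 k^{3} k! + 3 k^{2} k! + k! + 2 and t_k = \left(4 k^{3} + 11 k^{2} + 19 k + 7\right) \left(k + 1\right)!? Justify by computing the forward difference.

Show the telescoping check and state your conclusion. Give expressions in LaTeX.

Valid — Δs_k = t_k.

s_(k+1) = 4*k**4*factorial(k) + 19*k**3*factorial(k) + 33*k**2*factorial(k) + 26*k*factorial(k) + 8*factorial(k) + 2
s_(k+1) − s_k = (4*k**3 + 11*k**2 + 19*k + 7)*factorial(k + 1)
(s_(k+1) − s_k) − t_k = 0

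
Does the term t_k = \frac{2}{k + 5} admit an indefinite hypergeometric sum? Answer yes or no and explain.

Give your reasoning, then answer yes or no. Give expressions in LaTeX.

Step 1: r(k) = (k + 5)/(k + 6).
So A=k + 5 and B=k + 6, with C=1.
f must satisfy (k + 5)·f(k+1) − (k + 5)·f(k) = 1.
Bound: deg f ≤ 0.
Write f(k) = c0. Then LHS − RHS = -1, requiring -1 = 0: contradictory. No certificate.

No — the linear system for f has no solution.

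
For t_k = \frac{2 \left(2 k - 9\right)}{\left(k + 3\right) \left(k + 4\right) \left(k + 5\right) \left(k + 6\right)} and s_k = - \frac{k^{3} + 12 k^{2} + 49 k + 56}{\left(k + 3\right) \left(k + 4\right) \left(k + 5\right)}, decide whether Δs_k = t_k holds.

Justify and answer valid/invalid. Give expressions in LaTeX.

valid; difference matches t_k

s_(k+1) = (-49*k - (k + 1)**3 - 12*(k + 1)**2 - 105)/((k + 4)*(k + 5)*(k + 6))
s_(k+1) − s_k = 2*(2*k - 9)/(k**4 + 18*k**3 + 119*k**2 + 342*k + 360)
(s_(k+1) − s_k) − t_k = 0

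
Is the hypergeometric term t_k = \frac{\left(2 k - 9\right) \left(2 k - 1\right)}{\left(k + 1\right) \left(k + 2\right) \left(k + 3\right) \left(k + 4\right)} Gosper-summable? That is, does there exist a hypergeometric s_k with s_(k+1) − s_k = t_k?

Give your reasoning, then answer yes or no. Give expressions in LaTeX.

Ratio r(k) = (4*k**3 - 8*k**2 - 19*k - 7)/(4*k**3 - 91*k + 45).
Take A(k)=k + 1, B(k)=k + 5, C(k)=k**2 - 5*k + 9/4.
Solve (k + 1)·f(k+1) − (k + 4)·f(k) = k**2 - 5*k + 9/4.
From deg A=1, deg B=1, deg C=2: d=3.
Solving with deg f ≤ 3: f(k) = k*(k**2 - 2*k + 19)/8.
R(k) = B(k−1)·f(k)/C(k) = k*(k + 4)*(k**2 - 2*k + 19)/(2*(2*k - 9)*(2*k - 1)); s_k = R·t_k = k*(k**2 - 2*k + 19)/(2*(k**3 + 6*k**2 + 11*k + 6)).
Check: Δs_k = (4*k**2 - 20*k + 9)/(k**4 + 10*k**3 + 35*k**2 + 50*k + 24). ✓

Yes. s_k = \frac{k \left(k^{2} - 2 k + 19\right)}{2 \left(k^{3} + 6 k^{2} + 11 k + 6\right)}.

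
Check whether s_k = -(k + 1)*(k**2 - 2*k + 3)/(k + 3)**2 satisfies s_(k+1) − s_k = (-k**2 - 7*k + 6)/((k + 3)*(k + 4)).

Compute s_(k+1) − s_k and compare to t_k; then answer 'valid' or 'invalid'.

Invalid: residual 4*(4*k**2 + 10*k - 15)/(k**4 + 14*k**3 + 73*k**2 + 168*k + 144) ≠ 0.

s_(k+1) = -(k + 2)*(-2*k + (k + 1)**2 + 1)/(k + 4)**2
s_(k+1) − s_k = (-k**4 - 14*k**3 - 39*k**2 - 2*k + 12)/(k**4 + 14*k**3 + 73*k**2 + 168*k + 144)
(s_(k+1) − s_k) − t_k = 4*(4*k**2 + 10*k - 15)/(k**4 + 14*k**3 + 73*k**2 + 168*k + 144)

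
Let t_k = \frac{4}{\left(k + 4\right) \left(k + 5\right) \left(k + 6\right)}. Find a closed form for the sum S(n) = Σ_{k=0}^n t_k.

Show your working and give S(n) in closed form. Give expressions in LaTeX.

Ratio r(k) = (k + 4)/(k + 7).
Gosper form: A/B · C(k+1)/C(k) with A=k + 4, B=k + 7, C=1.
Key eq: (k + 4)·f(k+1) = (k + 6)·f(k) + (1).
Bound: deg f ≤ 2.
A polynomial solution: f(k) = k*(k + 9)/40.
R(k) = B(k−1)·f(k)/C(k) = k*(k + 6)*(k + 9)/40; s_k = R·t_k = k*(k + 9)/(10*(k + 4)*(k + 5)).
Verify: 4/(k**3 + 15*k**2 + 74*k + 120) matches t_k.
Telescope: S(n) = s_(n+1) − s_(0) = (n**2 + 11*n + 10)/(10*(n**2 + 11*n + 30)) − (0) = (n**2 + 11*n + 10)/(10*(n**2 + 11*n + 30)).

S(n) = \frac{n^{2} + 11 n + 10}{10 \left(n^{2} + 11 n + 30\right)}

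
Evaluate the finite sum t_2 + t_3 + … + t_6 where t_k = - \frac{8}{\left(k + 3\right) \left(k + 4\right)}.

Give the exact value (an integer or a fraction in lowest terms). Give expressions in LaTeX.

Σ = -4/5

Compute t_(k+1)/t_k: get (k + 3)/(k + 5).
Take A(k)=k + 3, B(k)=k + 5, C(k)=1.
Key eq: (k + 3)·f(k+1) = (k + 4)·f(k) + (1).
From deg A=1, deg B=1, deg C=0: d=1.
Match coefficients ⇒ f(k) = k/3.
So s_k = (B(k−1)f/C)·t_k = (k*(k + 4)/3)·t_k = -8*k/(3*k + 9).
Verify: -8/(k**2 + 7*k + 12) matches t_k.
Evaluate s at k=7 and k=2: -28/15 and -16/15; difference -4/5.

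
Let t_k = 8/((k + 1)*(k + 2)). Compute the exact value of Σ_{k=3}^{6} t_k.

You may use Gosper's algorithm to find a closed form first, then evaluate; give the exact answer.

t_(k+1)/t_k = (k + 1)/(k + 3).
Factor: A=k + 1; B=k + 3; C=1.
Key eq: (k + 1)·f(k+1) = (k + 2)·f(k) + (1).
deg f ≤ 1 (via 1,1,0).
Solving with deg f ≤ 1: f(k) = k.
Then R = B(k−1)f/C = k*(k + 2), so s_k = R(k)·t_k = 8*k/(k + 1).
Check: Δs_k = 8/(k**2 + 3*k + 2). ✓
Sum = s_(7) − s_(3); s_(7) = 7, s_(3) = 6 ⇒ 1.

Σ = 1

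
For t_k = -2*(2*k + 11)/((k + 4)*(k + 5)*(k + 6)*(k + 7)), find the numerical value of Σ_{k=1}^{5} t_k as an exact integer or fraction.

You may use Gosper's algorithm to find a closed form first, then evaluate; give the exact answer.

Σ = -17/420

Step 1: r(k) = (k + 4)*(2*k + 13)/((k + 8)*(2*k + 11)).
A = k + 4, B = k + 8, C = k + 11/2.
Key eq: (k + 4)·f(k+1) = (k + 7)·f(k) + (k + 11/2).
Degrees (1,1,1) ⇒ d ≤ 3.
A polynomial solution: f(k) = k*(k + 5)*(k + 10)/48.
So s_k = (B(k−1)f/C)·t_k = (k*(k + 5)*(k + 7)*(k + 10)/(24*(2*k + 11)))·t_k = k*(-k - 10)/(12*(k**2 + 10*k + 24)).
Check: Δs_k = 2*(-2*k - 11)/(k**4 + 22*k**3 + 179*k**2 + 638*k + 840). ✓
Evaluate s at k=6 and k=1: -1/15 and -11/420; difference -17/420.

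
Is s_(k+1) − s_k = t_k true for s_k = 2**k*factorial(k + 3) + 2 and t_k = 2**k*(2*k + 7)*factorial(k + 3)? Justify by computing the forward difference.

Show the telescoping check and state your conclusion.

s_(k+1) = 2**(k + 1)*factorial(k + 4) + 2
s_(k+1) − s_k = 2**k*(2*k + 7)*factorial(k + 3)
(s_(k+1) − s_k) − t_k = 0

valid; difference matches t_k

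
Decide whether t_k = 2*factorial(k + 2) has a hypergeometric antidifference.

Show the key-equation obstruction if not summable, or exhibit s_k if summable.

r(k) = k + 3 after simplifying.
Factor: A=k + 3; B=1; C=1.
Need (k + 3)·f(k+1) − (1)·f(k) = 1.
Degrees (1,0,0) ⇒ d ≤ -1.
deg f ≤ -1 is impossible — no certificate.

No — key equation has no polynomial f.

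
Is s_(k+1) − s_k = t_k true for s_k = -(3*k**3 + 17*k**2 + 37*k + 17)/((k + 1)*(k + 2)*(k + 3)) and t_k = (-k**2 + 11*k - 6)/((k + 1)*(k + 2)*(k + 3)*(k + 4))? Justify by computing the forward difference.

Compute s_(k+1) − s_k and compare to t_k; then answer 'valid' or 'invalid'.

s_(k+1) = (-37*k - 3*(k + 1)**3 - 17*(k + 1)**2 - 54)/((k + 2)*(k + 3)*(k + 4))
s_(k+1) − s_k = (-k**2 + 11*k - 6)/(k**4 + 10*k**3 + 35*k**2 + 50*k + 24)
(s_(k+1) − s_k) − t_k = 0

Valid: the claim telescopes to t_k.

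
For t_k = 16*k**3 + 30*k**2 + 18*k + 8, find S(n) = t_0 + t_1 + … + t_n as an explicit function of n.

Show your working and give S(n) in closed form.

S(n) = 4*n**4 + 18*n**3 + 28*n**2 + 22*n + 8

The ratio is (8*k**3 + 39*k**2 + 63*k + 36)/(8*k**3 + 15*k**2 + 9*k + 4).
Take A(k)=1, B(k)=1, C(k)=k**3 + 15*k**2/8 + 9*k/8 + 1/2.
Set up (1)·f(k+1) − (1)·f(k) − (k**3 + 15*k**2/8 + 9*k/8 + 1/2) = 0.
deg f ≤ 4 (via 0,0,3).
Solve for f: f(k) = k*(2*k**3 + k**2 - k + 2)/8 (degree 4 ≤ 4).
Certificate R = B(k−1)f/C = k*(2*k**3 + k**2 - k + 2)/(8*k**3 + 15*k**2 + 9*k + 4) gives s_k = 2*k*(2*k**3 + k**2 - k + 2).
Δs = 16*k**3 + 30*k**2 + 18*k + 8, as required.
Evaluate: s_(n+1) = 4*n**4 + 18*n**3 + 28*n**2 + 22*n + 8; subtract s_(0) = 0 ⇒ S(n) = 4*n**4 + 18*n**3 + 28*n**2 + 22*n + 8.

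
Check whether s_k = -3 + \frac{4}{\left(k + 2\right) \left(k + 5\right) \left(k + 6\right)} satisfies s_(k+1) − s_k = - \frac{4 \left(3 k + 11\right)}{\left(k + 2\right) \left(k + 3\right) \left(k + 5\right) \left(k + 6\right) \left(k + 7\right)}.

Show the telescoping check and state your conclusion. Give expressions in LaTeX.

Valid: the claim telescopes to t_k.

s_(k+1) = -3 + 4/((k + 3)*(k + 6)*(k + 7))
s_(k+1) − s_k = 4*(-3*k - 11)/(k**5 + 23*k**4 + 203*k**3 + 853*k**2 + 1692*k + 1260)
(s_(k+1) − s_k) − t_k = 0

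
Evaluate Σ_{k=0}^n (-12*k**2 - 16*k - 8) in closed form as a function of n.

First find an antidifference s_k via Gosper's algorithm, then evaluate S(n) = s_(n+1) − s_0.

S(n) = -4*n**3 - 14*n**2 - 18*n - 8

t_(k+1)/t_k = (3*k**2 + 10*k + 9)/(3*k**2 + 4*k + 2).
So A=1 and B=1, with C=k**2 + 4*k/3 + 2/3.
f must satisfy (1)·f(k+1) − (1)·f(k) = k**2 + 4*k/3 + 2/3.
Bound: deg f ≤ 3.
Coefficient equations give f(k) = k*(2*k**2 + k + 1)/6.
Get s_k = R·t_k = 2*k*(-2*k**2 - k - 1) with R(k) = B(k−1)f(k)/C(k) = k*(2*k**2 + k + 1)/(2*(3*k**2 + 4*k + 2)).
s_(k+1) − s_k = -12*k**2 - 16*k - 8 = t_k.
Telescope: S(n) = s_(n+1) − s_(0) = -4*n**3 - 14*n**2 - 18*n - 8 − (0) = -4*n**3 - 14*n**2 - 18*n - 8.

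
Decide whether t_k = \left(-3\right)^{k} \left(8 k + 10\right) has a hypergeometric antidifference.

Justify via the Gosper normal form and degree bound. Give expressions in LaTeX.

Compute t_(k+1)/t_k: get 3*(-4*k - 9)/(4*k + 5).
A = -3, B = 1, C = k + 5/4.
Solve (-3)·f(k+1) − (1)·f(k) = k + 5/4.
From deg A=0, deg B=0, deg C=1: d=1.
Solving with deg f ≤ 1: f(k) = -(2*k + 1)/8.
R(k) = B(k−1)·f(k)/C(k) = -(2*k + 1)/(2*(4*k + 5)); s_k = R·t_k = (-3)**k*(-2*k - 1).
Check: Δs_k = (-3)**k*(8*k + 10). ✓

Yes. s_k = \left(-3\right)^{k} \left(- 2 k - 1\right).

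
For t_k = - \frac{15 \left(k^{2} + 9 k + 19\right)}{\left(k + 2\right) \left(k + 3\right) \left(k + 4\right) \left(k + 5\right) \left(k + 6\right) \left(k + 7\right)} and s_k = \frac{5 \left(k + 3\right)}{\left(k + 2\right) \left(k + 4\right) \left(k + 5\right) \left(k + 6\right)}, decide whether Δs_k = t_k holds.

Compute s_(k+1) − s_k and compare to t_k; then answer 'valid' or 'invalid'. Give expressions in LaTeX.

Invalid: residual \frac{10 \left(4 k + 13\right)}{k^{6} + 27 k^{5} + 295 k^{4} + 1665 k^{3} + 5104 k^{2} + 8028 k + 5040} ≠ 0.

s_(k+1) = 5*(k + 4)/((k + 3)*(k + 5)*(k + 6)*(k + 7))
s_(k+1) − s_k = 5*(-3*k**2 - 19*k - 31)/(k**6 + 27*k**5 + 295*k**4 + 1665*k**3 + 5104*k**2 + 8028*k + 5040)
(s_(k+1) − s_k) − t_k = 10*(4*k + 13)/(k**6 + 27*k**5 + 295*k**4 + 1665*k**3 + 5104*k**2 + 8028*k + 5040)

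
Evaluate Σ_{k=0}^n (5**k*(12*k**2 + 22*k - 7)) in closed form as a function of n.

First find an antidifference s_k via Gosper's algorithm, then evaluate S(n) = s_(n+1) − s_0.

S(n) = 15*5**n*n**2 + 20*5**n*n - 10*5**n + 3

The ratio is 5*(12*k**2 + 46*k + 27)/(12*k**2 + 22*k - 7).
A = 5, B = 1, C = k**2 + 11*k/6 - 7/12.
Set up (5)·f(k+1) − (1)·f(k) − (k**2 + 11*k/6 - 7/12) = 0.
Degrees (0,0,2) ⇒ d ≤ 2.
Match coefficients ⇒ f(k) = (3*k**2 - 2*k - 3)/12.
So s_k = (B(k−1)f/C)·t_k = ((3*k**2 - 2*k - 3)/(12*k**2 + 22*k - 7))·t_k = 5**k*(3*k**2 - 2*k - 3).
Δs = 5**k*(12*k**2 + 22*k - 7), as required.
Evaluate: s_(n+1) = 5**(n + 1)*(3*n**2 + 4*n - 2); subtract s_(0) = -3 ⇒ S(n) = 15*5**n*n**2 + 20*5**n*n - 10*5**n + 3.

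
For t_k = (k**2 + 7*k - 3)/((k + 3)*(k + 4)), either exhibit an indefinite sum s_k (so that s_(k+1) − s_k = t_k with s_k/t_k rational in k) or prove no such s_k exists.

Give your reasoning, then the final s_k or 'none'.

Compute t_(k+1)/t_k: get (k + 3)*(7*k + (k + 1)**2 + 4)/((k + 5)*(k**2 + 7*k - 3)).
Normal form (A,B,C) = (k + 3, k + 5, k**2 + 7*k - 3).
f must satisfy (k + 3)·f(k+1) − (k + 4)·f(k) = k**2 + 7*k - 3.
From deg A=1, deg B=1, deg C=2: d=2.
Solve for f: f(k) = k*(k - 2) (degree 2 ≤ 2).
Get s_k = R·t_k = k*(k - 2)/(k + 3) with R(k) = B(k−1)f(k)/C(k) = k*(k - 2)*(k + 4)/(k**2 + 7*k - 3).
s_(k+1) − s_k = (k**2 + 7*k - 3)/(k**2 + 7*k + 12) = t_k.

s_k = k*(k - 2)/(k + 3)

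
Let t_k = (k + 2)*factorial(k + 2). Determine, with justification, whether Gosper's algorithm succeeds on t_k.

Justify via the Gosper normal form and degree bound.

The ratio is (k + 3)**2/(k + 2).
Take A(k)=k + 3, B(k)=1, C(k)=k + 2.
Solve (k + 3)·f(k+1) − (1)·f(k) = k + 2.
From deg A=1, deg B=0, deg C=1: d=0.
Solving with deg f ≤ 0: f(k) = 1.
Then R = B(k−1)f/C = 1/(k + 2), so s_k = R(k)·t_k = factorial(k + 2).
Δs = (k + 2)*factorial(k + 2), as required.

Yes. s_k = factorial(k + 2).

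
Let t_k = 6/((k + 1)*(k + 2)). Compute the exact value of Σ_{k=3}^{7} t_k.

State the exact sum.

Σ = 5/6

Step 1: r(k) = (k + 1)/(k + 3).
Take A(k)=k + 1, B(k)=k + 3, C(k)=1.
Set up (k + 1)·f(k+1) − (k + 2)·f(k) − (1) = 0.
d = 1 from the (1,1,0) case.
Solve for f: f(k) = k (degree 1 ≤ 1).
Certificate R = B(k−1)f/C = k*(k + 2) gives s_k = 6*k/(k + 1).
Δs = 6/(k**2 + 3*k + 2), as required.
Telescoping: Σ = s_(8) − s_(3) = 16/3 − (9/2) = 5/6.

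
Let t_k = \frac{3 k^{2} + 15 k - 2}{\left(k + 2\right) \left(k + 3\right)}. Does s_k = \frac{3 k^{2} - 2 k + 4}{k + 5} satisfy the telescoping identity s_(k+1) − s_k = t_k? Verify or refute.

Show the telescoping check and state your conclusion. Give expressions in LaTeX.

Invalid: residual \frac{3 \left(- 23 k^{2} - 75 k + 22\right)}{k^{4} + 16 k^{3} + 91 k^{2} + 216 k + 180} ≠ 0.

s_(k+1) = (3*k**2 + 4*k + 5)/(k + 6)
s_(k+1) − s_k = (3*k**2 + 33*k + 1)/(k**2 + 11*k + 30)
(s_(k+1) − s_k) − t_k = 3*(-23*k**2 - 75*k + 22)/(k**4 + 16*k**3 + 91*k**2 + 216*k + 180)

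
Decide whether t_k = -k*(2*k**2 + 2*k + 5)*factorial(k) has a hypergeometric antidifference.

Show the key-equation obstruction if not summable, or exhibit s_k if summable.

t_(k+1)/t_k = (k + 1)**2*(2*k + 2*(k + 1)**2 + 7)/(k*(2*k**2 + 2*k + 5)).
A = k + 1, B = 1, C = k**3 + k**2 + 5*k/2.
Solve (k + 1)·f(k+1) − (1)·f(k) = k**3 + k**2 + 5*k/2.
Degrees (1,0,3) ⇒ d ≤ 2.
Coefficient equations give f(k) = (2*k**2 - 2*k + 1)/2.
So s_k = (B(k−1)f/C)·t_k = ((2*k**2 - 2*k + 1)/(k*(2*k**2 + 2*k + 5)))·t_k = -(2*k**2 - 2*k + 1)*factorial(k).
Verify: -k*(2*k**2 + 2*k + 5)*factorial(k) matches t_k.

Yes. s_k = -(2*k**2 - 2*k + 1)*factorial(k).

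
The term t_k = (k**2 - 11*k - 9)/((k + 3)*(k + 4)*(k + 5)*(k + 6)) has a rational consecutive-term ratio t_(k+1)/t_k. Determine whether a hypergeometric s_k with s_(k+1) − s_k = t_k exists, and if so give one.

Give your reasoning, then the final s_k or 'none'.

s_k = k*(-k**2 - 27*k - 17)/(15*(k + 3)*(k + 4)*(k + 5))

Ratio r(k) = (k + 3)*(11*k - (k + 1)**2 + 20)/((k + 7)*(-k**2 + 11*k + 9)).
So A=k + 3 and B=k + 7, with C=k**2 - 11*k - 9.
Solve (k + 3)·f(k+1) − (k + 6)·f(k) = k**2 - 11*k - 9.
Degrees (1,1,2) ⇒ d ≤ 3.
Solving with deg f ≤ 3: f(k) = -k*(k**2 + 27*k + 17)/15.
Certificate R = B(k−1)f/C = -k*(k + 6)*(k**2 + 27*k + 17)/(15*(k**2 - 11*k - 9)) gives s_k = k*(-k**2 - 27*k - 17)/(15*(k + 3)*(k + 4)*(k + 5)).
Δs = (k**2 - 11*k - 9)/(k**4 + 18*k**3 + 119*k**2 + 342*k + 360), as required.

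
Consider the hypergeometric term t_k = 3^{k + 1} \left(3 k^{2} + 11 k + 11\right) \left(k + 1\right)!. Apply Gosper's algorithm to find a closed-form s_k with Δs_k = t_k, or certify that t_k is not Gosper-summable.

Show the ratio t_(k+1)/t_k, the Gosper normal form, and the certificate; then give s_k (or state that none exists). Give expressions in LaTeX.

The ratio is 3*(3*k**3 + 23*k**2 + 59*k + 50)/(3*k**2 + 11*k + 11).
Take A(k)=3*k + 6, B(k)=1, C(k)=k**2 + 11*k/3 + 11/3.
Solve (3*k + 6)·f(k+1) − (1)·f(k) = k**2 + 11*k/3 + 11/3.
From deg A=1, deg B=0, deg C=2: d=1.
Solve for f: f(k) = (k + 1)/3 (degree 1 ≤ 1).
So s_k = (B(k−1)f/C)·t_k = ((k + 1)/(3*k**2 + 11*k + 11))·t_k = 3**(k + 1)*(k + 1)*factorial(k + 1).
Δs = 3**(k + 1)*(3*k**2 + 11*k + 11)*factorial(k + 1), as required.

s_k = 3^{k + 1} \left(k + 1\right) \left(k + 1\right)!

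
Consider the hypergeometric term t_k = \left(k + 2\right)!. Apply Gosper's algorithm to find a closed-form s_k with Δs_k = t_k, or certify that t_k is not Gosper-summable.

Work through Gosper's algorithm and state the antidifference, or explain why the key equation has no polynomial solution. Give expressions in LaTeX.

not Gosper-summable; s_k does not exist

Step 1: r(k) = k + 3.
So A=k + 3 and B=1, with C=1.
f must satisfy (k + 3)·f(k+1) − (1)·f(k) = 1.
d = -1 from the (1,0,0) case.
Negative degree bound (-1): no f exists, t_k not Gosper-summable.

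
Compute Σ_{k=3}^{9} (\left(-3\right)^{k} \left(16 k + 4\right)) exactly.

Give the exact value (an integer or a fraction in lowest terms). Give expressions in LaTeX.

Step 1: r(k) = 3*(-4*k - 5)/(4*k + 1).
Gosper form: A/B · C(k+1)/C(k) with A=-3, B=1, C=k + 1/4.
Set up (-3)·f(k+1) − (1)·f(k) − (k + 1/4) = 0.
deg f ≤ 1 (via 0,0,1).
Solve for f: f(k) = -(2*k - 1)/8 (degree 1 ≤ 1).
So s_k = (B(k−1)f/C)·t_k = (-(2*k - 1)/(2*(4*k + 1)))·t_k = (-3)**k*(2 - 4*k).
Δs = (-3)**k*(16*k + 4), as required.
Σ_(k=3)^(9) t_k = s_(10) − s_(3) = -2243862 − (270) = -2244132.

Σ = -2244132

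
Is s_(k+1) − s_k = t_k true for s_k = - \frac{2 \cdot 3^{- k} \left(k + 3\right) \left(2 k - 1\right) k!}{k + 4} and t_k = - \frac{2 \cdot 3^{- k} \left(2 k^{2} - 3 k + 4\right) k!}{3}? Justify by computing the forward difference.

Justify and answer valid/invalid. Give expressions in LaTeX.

Invalid: residual \frac{2 \cdot 3^{- k} \left(2 k^{3} + 5 k^{2} - 14 k + 19\right) k!}{3 \left(k + 4\right) \left(k + 5\right)} ≠ 0.

s_(k+1) = -2*(k + 4)*(2*k + 1)*factorial(k + 1)/(3*3**k*(k + 5))
s_(k+1) − s_k = -2*(2*k**4 + 13*k**3 + 12*k**2 - 10*k + 61)*factorial(k)/(3*3**k*(k + 4)*(k + 5))
(s_(k+1) − s_k) − t_k = 2*(2*k**3 + 5*k**2 - 14*k + 19)*factorial(k)/(3*3**k*(k + 4)*(k + 5))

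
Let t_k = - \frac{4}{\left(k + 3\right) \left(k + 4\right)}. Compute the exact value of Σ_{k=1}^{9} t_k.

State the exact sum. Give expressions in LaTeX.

Σ = -9/13

r(k) = (k + 3)/(k + 5) after simplifying.
A = k + 3, B = k + 5, C = 1.
Need (k + 3)·f(k+1) − (k + 4)·f(k) = 1.
Degrees (1,1,0) ⇒ d ≤ 1.
Solving with deg f ≤ 1: f(k) = k/3.
R(k) = B(k−1)·f(k)/C(k) = k*(k + 4)/3; s_k = R·t_k = -4*k/(3*k + 9).
Verify: -4/(k**2 + 7*k + 12) matches t_k.
Telescoping: Σ = s_(10) − s_(1) = -40/39 − (-1/3) = -9/13.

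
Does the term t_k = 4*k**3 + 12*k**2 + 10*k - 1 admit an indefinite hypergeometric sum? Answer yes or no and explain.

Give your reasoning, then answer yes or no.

Yes. s_k = k*(k**3 + 2*k**2 - 4).

t_(k+1)/t_k = (4*k**3 + 24*k**2 + 46*k + 25)/(4*k**3 + 12*k**2 + 10*k - 1).
A = 1, B = 1, C = k**3 + 3*k**2 + 5*k/2 - 1/4.
Need (1)·f(k+1) − (1)·f(k) = k**3 + 3*k**2 + 5*k/2 - 1/4.
d = 4 from the (0,0,3) case.
Solving with deg f ≤ 4: f(k) = k*(k**3 + 2*k**2 - 4)/4.
Get s_k = R·t_k = k*(k**3 + 2*k**2 - 4) with R(k) = B(k−1)f(k)/C(k) = k*(k**3 + 2*k**2 - 4)/(4*k**3 + 12*k**2 + 10*k - 1).
Verify: 4*k**3 + 12*k**2 + 10*k - 1 matches t_k.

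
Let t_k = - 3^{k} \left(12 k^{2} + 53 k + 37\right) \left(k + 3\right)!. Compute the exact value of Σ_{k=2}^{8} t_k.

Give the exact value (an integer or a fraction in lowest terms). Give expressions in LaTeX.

Σ = -329986597240440

Ratio r(k) = 3*(12*k**3 + 125*k**2 + 410*k + 408)/(12*k**2 + 53*k + 37).
Take A(k)=3*k + 12, B(k)=1, C(k)=k**2 + 53*k/12 + 37/12.
f must satisfy (3*k + 12)·f(k+1) − (1)·f(k) = k**2 + 53*k/12 + 37/12.
deg f ≤ 1 (via 1,0,2).
Solving with deg f ≤ 1: f(k) = (4*k - 1)/12.
So s_k = (B(k−1)f/C)·t_k = ((4*k - 1)/(12*k**2 + 53*k + 37))·t_k = -3**k*(4*k - 1)*factorial(k + 3).
s_(k+1) − s_k = -3**k*(12*k**2 + 53*k + 37)*factorial(k + 3) = t_k.
Evaluate s at k=9 and k=2: -329986597248000 and -7560; difference -329986597240440.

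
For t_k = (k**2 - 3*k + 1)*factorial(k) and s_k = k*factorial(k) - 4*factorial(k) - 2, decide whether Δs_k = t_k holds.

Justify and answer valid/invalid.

Valid: the claim telescopes to t_k.

s_(k+1) = k**2*factorial(k) - 2*k*factorial(k) - 3*factorial(k) - 2
s_(k+1) − s_k = (k**2 - 3*k + 1)*factorial(k)
(s_(k+1) − s_k) − t_k = 0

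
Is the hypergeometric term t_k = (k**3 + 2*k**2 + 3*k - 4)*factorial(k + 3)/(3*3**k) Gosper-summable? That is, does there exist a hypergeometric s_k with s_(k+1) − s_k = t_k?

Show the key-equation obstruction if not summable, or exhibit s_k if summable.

Yes. s_k = (k**2 - k - 4)*factorial(k + 3)/3**k.

Compute t_(k+1)/t_k: get (k**4 + 9*k**3 + 30*k**2 + 42*k + 8)/(3*(k**3 + 2*k**2 + 3*k - 4)).
Normal form (A,B,C) = (k/3 + 4/3, 1, k**3 + 2*k**2 + 3*k - 4).
Key eq: (k/3 + 4/3)·f(k+1) = (1)·f(k) + (k**3 + 2*k**2 + 3*k - 4).
Degrees (1,0,3) ⇒ d ≤ 2.
Solve for f: f(k) = 3*(k**2 - k - 4) (degree 2 ≤ 2).
Certificate R = B(k−1)f/C = 3*(k**2 - k - 4)/(k**3 + 2*k**2 + 3*k - 4) gives s_k = (k**2 - k - 4)*factorial(k + 3)/3**k.
Check: Δs_k = (k**3 + 2*k**2 + 3*k - 4)*factorial(k + 3)/(3*3**k). ✓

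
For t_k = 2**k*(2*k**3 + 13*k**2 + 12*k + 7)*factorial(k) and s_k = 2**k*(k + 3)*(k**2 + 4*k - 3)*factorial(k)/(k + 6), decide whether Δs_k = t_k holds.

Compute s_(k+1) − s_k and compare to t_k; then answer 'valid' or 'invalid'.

s_(k+1) = 2**(k + 1)*(k + 4)*(k**2 + 6*k + 2)*factorial(k + 1)/(k + 7)
s_(k+1) − s_k = 2**k*(2*k**5 + 33*k**4 + 190*k**3 + 442*k**2 + 370*k + 159)*factorial(k)/((k + 6)*(k + 7))
(s_(k+1) − s_k) − t_k = -3*2**k*(2*k**4 + 25*k**3 + 89*k**2 + 75*k + 45)*factorial(k)/((k + 6)*(k + 7))

Invalid: residual -3*2**k*(2*k**4 + 25*k**3 + 89*k**2 + 75*k + 45)*factorial(k)/((k + 6)*(k + 7)) ≠ 0.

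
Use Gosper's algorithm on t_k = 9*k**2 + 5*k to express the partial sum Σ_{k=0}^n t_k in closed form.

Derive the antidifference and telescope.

S(n) = n*(3*n**2 + 7*n + 4)

Compute t_(k+1)/t_k: get (9*k**2 + 23*k + 14)/(k*(9*k + 5)).
Factor: A=1; B=1; C=k**2 + 5*k/9.
Solve (1)·f(k+1) − (1)·f(k) = k**2 + 5*k/9.
Bound: deg f ≤ 3.
Match coefficients ⇒ f(k) = k*(k - 1)*(3*k + 1)/9.
Certificate R = B(k−1)f/C = (k - 1)*(3*k + 1)/(9*k + 5) gives s_k = k*(3*k**2 - 2*k - 1).
s_(k+1) − s_k = k*(9*k + 5) = t_k.
Evaluate: s_(n+1) = n*(3*n**2 + 7*n + 4); subtract s_(0) = 0 ⇒ S(n) = n*(3*n**2 + 7*n + 4).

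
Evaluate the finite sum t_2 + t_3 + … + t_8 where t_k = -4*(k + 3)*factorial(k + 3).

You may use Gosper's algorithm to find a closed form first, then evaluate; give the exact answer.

Σ = -1916005920

t_(k+1)/t_k = (k + 4)**2/(k + 3).
A = k + 4, B = 1, C = k + 3.
f must satisfy (k + 4)·f(k+1) − (1)·f(k) = k + 3.
From deg A=1, deg B=0, deg C=1: d=0.
Solving with deg f ≤ 0: f(k) = 1.
Then R = B(k−1)f/C = 1/(k + 3), so s_k = R(k)·t_k = -4*factorial(k + 3).
Check: Δs_k = -4*(k + 3)*factorial(k + 3). ✓
Σ_(k=2)^(8) t_k = s_(9) − s_(2) = -1916006400 − (-480) = -1916005920.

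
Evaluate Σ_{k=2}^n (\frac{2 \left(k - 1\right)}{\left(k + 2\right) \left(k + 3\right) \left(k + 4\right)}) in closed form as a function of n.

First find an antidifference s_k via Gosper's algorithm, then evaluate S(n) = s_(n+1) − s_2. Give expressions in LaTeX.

t_(k+1)/t_k = k*(k + 2)/((k - 1)*(k + 5)).
Normal form (A,B,C) = (k + 2, k + 5, k - 1).
Set up (k + 2)·f(k+1) − (k + 4)·f(k) − (k - 1) = 0.
From deg A=1, deg B=1, deg C=1: d=2.
Solving with deg f ≤ 2: f(k) = k*(k - 7)/12.
Certificate R = B(k−1)f/C = k*(k - 7)*(k + 4)/(12*(k - 1)) gives s_k = k*(k - 7)/(6*(k + 2)*(k + 3)).
Δs = 2*(k - 1)/(k**3 + 9*k**2 + 26*k + 24), as required.
s_(n+1) = (n**2 - 5*n - 6)/(6*(n**2 + 7*n + 12)) and s_(2) = -1/12, so S(n) = n*(n - 1)/(4*(n**2 + 7*n + 12)).

S(n) = \frac{n \left(n - 1\right)}{4 \left(n^{2} + 7 n + 12\right)}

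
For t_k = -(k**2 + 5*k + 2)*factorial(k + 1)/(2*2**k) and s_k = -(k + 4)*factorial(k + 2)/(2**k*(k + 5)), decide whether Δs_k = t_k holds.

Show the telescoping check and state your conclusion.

s_(k+1) = -(k + 5)*factorial(k + 3)/(2*2**k*(k + 6))
s_(k+1) − s_k = -(k**3 + 11*k**2 + 35*k + 27)*factorial(k + 2)/(2*2**k*(k + 5)*(k + 6))
(s_(k+1) − s_k) − t_k = 3*(k**3 + 10*k**2 + 25*k + 2)*factorial(k + 1)/(2*2**k*(k + 5)*(k + 6))

Invalid: residual 3*(k**3 + 10*k**2 + 25*k + 2)*factorial(k + 1)/(2*2**k*(k + 5)*(k + 6)) ≠ 0.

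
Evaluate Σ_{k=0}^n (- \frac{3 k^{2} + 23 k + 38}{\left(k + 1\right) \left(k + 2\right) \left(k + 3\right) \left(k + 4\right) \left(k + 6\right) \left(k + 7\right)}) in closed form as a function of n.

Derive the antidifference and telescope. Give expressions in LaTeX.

Compute t_(k+1)/t_k: get (k + 1)*(k + 6)*(23*k + 3*(k + 1)**2 + 61)/((k + 5)*(k + 8)*(3*k**2 + 23*k + 38)).
So A=k + 1 and B=k + 8, with C=k**3 + 38*k**2/3 + 51*k + 190/3.
Solve (k + 1)·f(k+1) − (k + 7)·f(k) = k**3 + 38*k**2/3 + 51*k + 190/3.
From deg A=1, deg B=1, deg C=3: d=6.
Coefficient equations give f(k) = k*(k + 2)*(k + 4)*(k + 5)*(k**2 + 10*k + 27)/54.
Get s_k = R·t_k = k*(-k**2 - 10*k - 27)/(18*(k**3 + 10*k**2 + 27*k + 18)) with R(k) = B(k−1)f(k)/C(k) = k*(k + 2)*(k + 4)*(k + 7)*(k**2 + 10*k + 27)/(18*(3*k**2 + 23*k + 38)).
s_(k+1) − s_k = (-3*k**2 - 23*k - 38)/(k**6 + 23*k**5 + 207*k**4 + 925*k**3 + 2144*k**2 + 2412*k + 1008) = t_k.
s_(n+1) = (-n**3 - 13*n**2 - 50*n - 38)/(18*(n**3 + 13*n**2 + 50*n + 56)) and s_(0) = 0, so S(n) = (-n**3 - 13*n**2 - 50*n - 38)/(18*(n**3 + 13*n**2 + 50*n + 56)).

S(n) = \frac{- n^{3} - 13 n^{2} - 50 n - 38}{18 \left(n^{3} + 13 n^{2} + 50 n + 56\right)}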